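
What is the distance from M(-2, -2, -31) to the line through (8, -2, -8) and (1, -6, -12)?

A direction vector is d = (-7, -4, -4).
AP = (-10, 0, -23), and AP × d = (-92, 121, 40).
|AP × d|² = 24705 and |d|² = 81, so the distance is √(24705/81) = √305.

√305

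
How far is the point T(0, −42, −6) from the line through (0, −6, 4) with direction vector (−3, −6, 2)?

Direction vector d = (−3, −6, 2).
AP = (0, −36, −10); AP·d = 196, |AP|² = 1396, |d|² = 49.
distance² = |AP|² − (AP·d)²/|d|² = 1396 − 38416/49 = 612, so the distance is 6√17.

6√17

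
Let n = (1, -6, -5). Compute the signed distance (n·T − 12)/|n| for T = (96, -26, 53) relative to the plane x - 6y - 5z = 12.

-25√62/62

n·T − 12 = -25.
|n| = √62, so the signed distance is -25√62/62.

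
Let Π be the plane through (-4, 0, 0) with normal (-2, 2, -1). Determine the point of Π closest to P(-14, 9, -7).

(-4, -1, -2)

The perpendicular from P has direction n = (-2, 2, -1): r = (-14, 9, -7) + t(-2, 2, -1).
Substitute into the plane: n·(P + tn) = 8 gives 53 + 9t = 8, so t = -5.
Foot = (-14, 9, -7) + (-5)·(-2, 2, -1) = (-4, -1, -2).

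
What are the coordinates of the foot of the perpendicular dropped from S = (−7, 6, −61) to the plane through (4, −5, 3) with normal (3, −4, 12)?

The perpendicular from S has direction n = (3, −4, 12): r = (−7, 6, −61) + t(3, −4, 12).
Substitute into the plane: n·(S + tn) = 68 gives -777 + 169t = 68, so t = 5.
Foot = (−7, 6, −61) + 5·(3, −4, 12) = (8, −14, −1).

(8, -14, -1)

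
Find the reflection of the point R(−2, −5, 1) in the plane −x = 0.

(2, -5, 1)

n = (−1, 0, 0), |n|² = 1, n·R − 0 = 2, so t = 2/1 = 2.
Foot F = R − 2·n = (0, −5, 1); the reflection is 2F − R = (2, −5, 1).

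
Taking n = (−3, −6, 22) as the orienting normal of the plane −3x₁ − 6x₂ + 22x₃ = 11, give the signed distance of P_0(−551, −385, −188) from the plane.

-8

n·P_0 − 11 = -184.
|n| = 23, so the signed distance is -184/23 = -8.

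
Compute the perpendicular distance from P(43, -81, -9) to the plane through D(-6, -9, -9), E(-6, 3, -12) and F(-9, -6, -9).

DE = (0, 12, -3) and DF = (-3, 3, 0), so a normal is n = DE × DF = (9, 9, 36).
n = (9, 9, 36); n·P − (-459) = -207; |n| = 27√2; distance = 207/(27√2) = 23/(3√2).

23/(3√2)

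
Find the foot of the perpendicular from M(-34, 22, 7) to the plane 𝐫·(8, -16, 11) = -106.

n = (8, -16, 11), |n|² = 441, and n·M − (-106) = -441.
t = -441/441 = -1, so the foot is M − t·n = (-34, 22, 7) − (-1)·(8, -16, 11) = (-26, 6, 18).

(-26, 6, 18)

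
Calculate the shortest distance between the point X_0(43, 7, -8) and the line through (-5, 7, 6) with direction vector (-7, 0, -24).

50

Direction vector d = (-7, 0, -24).
AP = (48, 0, -14), and AP × d = (0, 1250, 0).
|AP × d|² = 1562500 and |d|² = 625, so the distance is √(1562500/625) = √2500 = 50.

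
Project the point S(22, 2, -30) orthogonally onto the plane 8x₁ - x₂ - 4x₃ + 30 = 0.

n = (8, -1, -4), |n|² = 81, and n·S − (-30) = 324.
t = 324/81 = 4, so the foot is S − t·n = (22, 2, -30) − 4·(8, -1, -4) = (-10, 6, -14).

(-10, 6, -14)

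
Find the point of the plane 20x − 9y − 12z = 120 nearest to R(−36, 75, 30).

(24, 48, -6)

The perpendicular from R has direction n = (20, −9, −12): r = (−36, 75, 30) + μ(20, −9, −12).
Substitute into the plane: n·(R + μn) = 120 gives -1755 + 625μ = 120, so μ = 3.
Foot = (−36, 75, 30) + 3·(20, −9, −12) = (24, 48, −6).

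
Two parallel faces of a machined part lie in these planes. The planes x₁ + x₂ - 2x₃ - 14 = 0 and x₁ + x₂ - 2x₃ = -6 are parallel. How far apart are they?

20/√6

Both planes have normal n = (1, 1, -2), |n| = √6. Any point on the first plane is at distance |(-6) − 14|/|n| = 20/√6 = 10√6/3 from the second.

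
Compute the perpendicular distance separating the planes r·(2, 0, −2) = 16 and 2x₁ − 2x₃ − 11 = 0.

5/(2√2)

Both planes have normal n = (2, 0, −2), |n| = 2√2. Any point on the first plane is at distance |11 − 16|/|n| = 5/(2√2) from the second.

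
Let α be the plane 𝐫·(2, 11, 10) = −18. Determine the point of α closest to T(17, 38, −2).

The perpendicular from T has direction n = (2, 11, 10): r = (17, 38, −2) + t(2, 11, 10).
Substitute into the plane: n·(T + tn) = -18 gives 432 + 225t = -18, so t = -2.
Foot = (17, 38, −2) + (-2)·(2, 11, 10) = (13, 16, −22).

(13, 16, -22)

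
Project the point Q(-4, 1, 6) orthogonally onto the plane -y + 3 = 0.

The perpendicular from Q has direction n = (0, -1, 0): r = (-4, 1, 6) + λ(0, -1, 0).
Substitute into the plane: n·(Q + λn) = -3 gives -1 + 1λ = -3, so λ = -2.
Foot = (-4, 1, 6) + (-2)·(0, -1, 0) = (-4, 3, 6).

(-4, 3, 6)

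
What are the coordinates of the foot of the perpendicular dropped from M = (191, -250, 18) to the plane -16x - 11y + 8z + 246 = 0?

(4075/21, -5206/21, 346/21)

n = (-16, -11, 8), |n|² = 441, and n·M − (-246) = 84.
t = 84/441 = 4/21, so the foot is M − t·n = (191, -250, 18) − (4/21)·(-16, -11, 8) = (4075/21, -5206/21, 346/21).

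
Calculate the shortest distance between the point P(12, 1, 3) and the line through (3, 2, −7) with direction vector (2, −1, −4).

Direction vector d = (2, −1, −4).
AP = (9, −1, 10); AP·d = -21, |AP|² = 182, |d|² = 21.
distance² = |AP|² − (AP·d)²/|d|² = 182 − 441/21 = 161, so the distance is √161.

√161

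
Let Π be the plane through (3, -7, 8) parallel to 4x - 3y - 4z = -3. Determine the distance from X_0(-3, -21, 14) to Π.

6√41/41

Parallel planes share the normal n = (4, -3, -4); since (3, -7, 8) lies on the plane, its equation is 4x - 3y - 4z = 1.
d = |4·(-3) + (-3)·(-21) + (-4)·14 − 1| / √(16 + 9 + 16) = |-6| / √41 = 6/√41.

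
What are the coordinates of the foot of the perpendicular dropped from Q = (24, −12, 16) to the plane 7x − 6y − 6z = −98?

(10, 0, 28)

n = (7, −6, −6), |n|² = 121, and n·Q − (-98) = 242.
t = 242/121 = 2, so the foot is Q − t·n = (24, −12, 16) − 2·(7, −6, −6) = (10, 0, 28).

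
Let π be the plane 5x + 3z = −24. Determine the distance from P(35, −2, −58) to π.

25√34/34

d = |5·35 + 3·(-58) − (-24)| / √(25 + 0 + 9) = |25| / √34 = 25√34/34.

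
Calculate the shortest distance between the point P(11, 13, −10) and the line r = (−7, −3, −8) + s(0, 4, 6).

Direction vector d = (0, 4, 6).
AP = (18, 16, −2); AP·d = 52, |AP|² = 584, |d|² = 52.
distance² = |AP|² − (AP·d)²/|d|² = 584 − 2704/52 = 532, so the distance is 2√133.

2√133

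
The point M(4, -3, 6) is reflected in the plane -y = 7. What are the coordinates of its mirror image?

(4, -11, 6)

With n = (0, -1, 0), the signed offset is (n·M − 7)/|n|² = -4/1 = -4.
M' = M − 2t·n = (4, -3, 6) − (-8)·(0, -1, 0) = (4, -11, 6).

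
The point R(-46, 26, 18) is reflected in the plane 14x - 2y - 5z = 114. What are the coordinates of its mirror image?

n = (14, -2, -5), |n|² = 225, n·R − 114 = -900, so t = -900/225 = -4.
Foot F = R − (-4)·n = (10, 18, -2); the reflection is 2F − R = (66, 10, -22).

(66, 10, -22)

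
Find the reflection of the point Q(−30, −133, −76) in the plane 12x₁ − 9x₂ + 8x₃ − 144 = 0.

n = (12, −9, 8), |n|² = 289, n·Q − 144 = 85, so t = 85/289 = 5/17.
Foot F = Q − (5/17)·n = (−570/17, −2216/17, −1332/17); the reflection is 2F − Q = (−630/17, −2171/17, −1372/17).

(-630/17, -2171/17, -1372/17)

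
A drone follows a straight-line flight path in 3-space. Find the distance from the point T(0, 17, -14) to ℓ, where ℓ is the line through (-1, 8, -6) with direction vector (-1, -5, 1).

Direction vector d = (-1, -5, 1).
AP = (1, 9, -8), and AP × d = (-31, 7, 4).
|AP × d|² = 1026 and |d|² = 27, so the distance is √(1026/27) = √38.

√38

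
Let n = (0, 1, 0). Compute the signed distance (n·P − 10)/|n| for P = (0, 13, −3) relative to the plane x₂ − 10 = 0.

n·P − 10 = 3.
|n| = 1, so the signed distance is 3/1 = 3.

3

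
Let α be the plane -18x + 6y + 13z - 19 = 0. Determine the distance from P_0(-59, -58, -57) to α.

2

n = (-18, 6, 13); n·P − 19 = -46; |n| = 23; distance = 46/23 = 2.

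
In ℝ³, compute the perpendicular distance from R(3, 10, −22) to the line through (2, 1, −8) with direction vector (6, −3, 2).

Direction vector d = (6, −3, 2).
AP = (1, 9, −14); AP·d = -49, |AP|² = 278, |d|² = 49.
distance² = |AP|² − (AP·d)²/|d|² = 278 − 2401/49 = 229, so the distance is √229.

√229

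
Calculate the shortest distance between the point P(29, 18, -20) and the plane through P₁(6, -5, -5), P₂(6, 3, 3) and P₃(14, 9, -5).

P₁P₂ = (0, 8, 8) and P₁P₃ = (8, 14, 0), so a normal is n = P₁P₂ × P₁P₃ = (-112, 64, -64).
Then n·(29, 18, -20) - (-672) = -144.
|n| = √(12544 + 4096 + 4096) = 144, so the distance is |-144|/144 = 1.

1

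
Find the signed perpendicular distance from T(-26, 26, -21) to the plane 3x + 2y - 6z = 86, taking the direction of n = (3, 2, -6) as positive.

2

n·T − 86 = 14.
|n| = 7, so the signed distance is 14/7 = 2.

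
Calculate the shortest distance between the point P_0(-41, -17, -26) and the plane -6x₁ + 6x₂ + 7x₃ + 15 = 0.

Normal vector n = (-6, 6, 7), and n·(-41, -17, -26) - (-15) = -23.
|n| = √(36 + 36 + 49) = 11, so the distance is |-23|/11 = 23/11.

23/11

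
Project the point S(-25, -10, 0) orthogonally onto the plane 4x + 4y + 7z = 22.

(-17, -2, 14)

The perpendicular from S has direction n = (4, 4, 7): r = (-25, -10, 0) + λ(4, 4, 7).
Substitute into the plane: n·(S + λn) = 22 gives -140 + 81λ = 22, so λ = 2.
Foot = (-25, -10, 0) + 2·(4, 4, 7) = (-17, -2, 14).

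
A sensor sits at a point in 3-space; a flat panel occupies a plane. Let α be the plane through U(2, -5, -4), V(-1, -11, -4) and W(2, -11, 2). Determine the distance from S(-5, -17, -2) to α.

UV = (-3, -6, 0) and UW = (0, -6, 6), so a normal is n = UV × UW = (-36, 18, 18).
n = (-36, 18, 18); n·P − (-234) = 72; |n| = 18√6; distance = 72/(18√6) = 4/√6.

4/√6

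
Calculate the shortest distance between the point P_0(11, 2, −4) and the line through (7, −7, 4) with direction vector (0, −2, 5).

Direction vector d = (0, −2, 5).
AP = (4, 9, −8); AP·d = -58, |AP|² = 161, |d|² = 29.
distance² = |AP|² − (AP·d)²/|d|² = 161 − 3364/29 = 45, so the distance is 3√5.

3√5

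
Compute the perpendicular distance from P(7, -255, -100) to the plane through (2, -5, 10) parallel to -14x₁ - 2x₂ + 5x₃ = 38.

Parallel planes share the normal n = (-14, -2, 5); since (2, -5, 10) lies on the plane, its equation is -14x₁ - 2x₂ + 5x₃ = 32.
Then n·(7, -255, -100) - 32 = -120.
|n| = √(196 + 4 + 25) = 15, so the distance is |-120|/15 = 8.

8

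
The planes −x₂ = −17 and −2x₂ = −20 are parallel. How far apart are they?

7

Divide the second equation by 2 to match normals: −x₂ = -10.
With common normal n = (0, −1, 0) (|n| = 1), the distance is |(-17) − (-10)|/|n| = 7/1 = 7.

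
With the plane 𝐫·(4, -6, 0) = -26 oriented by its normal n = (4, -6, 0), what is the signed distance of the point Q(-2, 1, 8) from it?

n·Q − (-26) = 12.
|n| = 2√13, so the signed distance is 6/√13.

6/√13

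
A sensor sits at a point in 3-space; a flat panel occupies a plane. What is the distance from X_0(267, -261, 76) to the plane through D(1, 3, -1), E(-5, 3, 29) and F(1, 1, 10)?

DE = (-6, 0, 30) and DF = (0, -2, 11), so a normal is n = DE × DF = (60, 66, 12).
d = |60·267 + 66·(-261) + 12·76 − 246| / √(3600 + 4356 + 144) = |-540| / 90 = 6.

6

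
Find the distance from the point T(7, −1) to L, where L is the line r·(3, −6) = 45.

d = |3·7 + (-6)·(-1) − 45| / √(9 + 36) = |-18|/(3√5) = 6/√5.

6/√5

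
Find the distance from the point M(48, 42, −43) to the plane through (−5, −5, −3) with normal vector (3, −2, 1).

The plane has equation n·(r − (−5, −5, −3)) = 0, i.e. n·r = -8.
d = |3·48 + (-2)·42 + 1·(-43) − (-8)| / √(9 + 4 + 1) = |25| / √14 = 25/√14.

25/√14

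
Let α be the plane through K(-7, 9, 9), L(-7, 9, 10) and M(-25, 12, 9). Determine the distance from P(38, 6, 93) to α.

KL = (0, 0, 1) and KM = (-18, 3, 0), so a normal is n = KL × KM = (-3, -18, 0).
Then n·(38, 6, 93) - (-141) = -81.
|n| = √(9 + 324 + 0) = 3√37, so the distance is |-81|/(3√37) = 27/√37.

27√37/37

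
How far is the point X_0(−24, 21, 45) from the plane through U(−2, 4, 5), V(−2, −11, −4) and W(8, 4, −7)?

UV = (0, −15, −9) and UW = (10, 0, −12), so a normal is n = UV × UW = (180, −90, 150).
n = (180, −90, 150); n·P − 30 = 510; |n| = 30√70; distance = 510/(30√70) = 17√70/70.

17/√70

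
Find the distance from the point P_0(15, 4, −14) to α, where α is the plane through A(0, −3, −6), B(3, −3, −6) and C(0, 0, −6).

8

AB = (3, 0, 0) and AC = (0, 3, 0), so a normal is n = AB × AC = (0, 0, 9).
n = (0, 0, 9); n·P − (-54) = -72; |n| = 9; distance = 72/9 = 8.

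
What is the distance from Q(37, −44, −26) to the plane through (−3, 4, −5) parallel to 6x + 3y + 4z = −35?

12/√61

Parallel planes share the normal n = (6, 3, 4); since (−3, 4, −5) lies on the plane, its equation is 6x + 3y + 4z = -26.
n = (6, 3, 4); n·P − (-26) = 12; |n| = √61; distance = 12/√61 = 12√61/61.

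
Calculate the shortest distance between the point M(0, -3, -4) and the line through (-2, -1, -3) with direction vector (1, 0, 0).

√5

Direction vector d = (1, 0, 0).
AP = (2, -2, -1); AP·d = 2, |AP|² = 9, |d|² = 1.
distance² = |AP|² − (AP·d)²/|d|² = 9 − 4/1 = 5, so the distance is √5.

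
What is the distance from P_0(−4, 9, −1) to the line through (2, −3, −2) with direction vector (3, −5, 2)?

√29

Direction vector d = (3, −5, 2).
AP = (−6, 12, 1); AP·d = -76, |AP|² = 181, |d|² = 38.
distance² = |AP|² − (AP·d)²/|d|² = 181 − 5776/38 = 29, so the distance is √29.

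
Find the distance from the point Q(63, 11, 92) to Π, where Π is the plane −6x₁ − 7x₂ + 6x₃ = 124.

n = (−6, −7, 6); n·P − 124 = -27; |n| = 11; distance = 27/11.

27/11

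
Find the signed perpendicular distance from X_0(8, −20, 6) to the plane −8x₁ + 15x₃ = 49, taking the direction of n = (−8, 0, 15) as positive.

n·X_0 − 49 = -23.
|n| = 17, so the signed distance is -23/17.

-23/17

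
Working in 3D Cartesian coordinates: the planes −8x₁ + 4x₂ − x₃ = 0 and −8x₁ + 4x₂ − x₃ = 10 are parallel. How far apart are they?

Both planes have normal n = (−8, 4, −1), |n| = 9. Any point on the first plane is at distance |10 − 0|/|n| = 10/9 from the second.

10/9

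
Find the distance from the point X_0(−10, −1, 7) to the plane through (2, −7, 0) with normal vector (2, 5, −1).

1/√30

The plane has equation n·(r − (2, −7, 0)) = 0, i.e. n·r = -31.
d = |2·(-10) + 5·(-1) + (-1)·7 − (-31)| / √(4 + 25 + 1) = |-1| / √30 = 1/√30.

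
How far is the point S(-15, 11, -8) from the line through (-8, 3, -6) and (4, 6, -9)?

3√11

A direction vector is d = (12, 3, -3).
AP = (-7, 8, -2); AP·d = -54, |AP|² = 117, |d|² = 162.
distance² = |AP|² − (AP·d)²/|d|² = 117 − 2916/162 = 99, so the distance is 3√11.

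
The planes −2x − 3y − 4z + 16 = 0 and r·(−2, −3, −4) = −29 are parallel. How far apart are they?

With common normal n = (−2, −3, −4) (|n| = √29), the distance is |(-16) − (-29)|/|n| = 13/√29 = 13√29/29.

13√29/29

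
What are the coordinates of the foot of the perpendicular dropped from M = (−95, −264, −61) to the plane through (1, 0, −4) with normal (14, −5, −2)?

The perpendicular from M has direction n = (14, −5, −2): r = (−95, −264, −61) + t(14, −5, −2).
Substitute into the plane: n·(M + tn) = 22 gives 112 + 225t = 22, so t = -2/5.
Foot = (−95, −264, −61) + (-2/5)·(14, −5, −2) = (−503/5, −262, −301/5).

(-503/5, -262, -301/5)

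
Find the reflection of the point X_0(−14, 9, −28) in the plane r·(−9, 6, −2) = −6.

(22, -15, -20)

With n = (−9, 6, −2), the signed offset is (n·X_0 − (-6))/|n|² = 242/121 = 2.
X_0' = X_0 − 2t·n = (−14, 9, −28) − 4·(−9, 6, −2) = (22, −15, −20).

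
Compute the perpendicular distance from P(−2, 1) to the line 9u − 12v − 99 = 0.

43/5

The normal to the line is n = (9, −12) with |n| = 15.
|n·P − 99| = |-30 − 99| = 129, so the distance is 129/15 = 43/5.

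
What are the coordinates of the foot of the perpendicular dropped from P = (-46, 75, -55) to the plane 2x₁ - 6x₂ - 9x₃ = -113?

The perpendicular from P has direction n = (2, -6, -9): r = (-46, 75, -55) + μ(2, -6, -9).
Substitute into the plane: n·(P + μn) = -113 gives -47 + 121μ = -113, so μ = -6/11.
Foot = (-46, 75, -55) + (-6/11)·(2, -6, -9) = (-518/11, 861/11, -551/11).

(-518/11, 861/11, -551/11)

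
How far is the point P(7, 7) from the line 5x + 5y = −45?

d = |5·7 + 5·7 − (-45)| / √(25 + 25) = |115|/(5√2) = 23/√2.

23√2/2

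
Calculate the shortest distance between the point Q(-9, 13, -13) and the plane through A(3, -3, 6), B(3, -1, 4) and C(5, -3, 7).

2

AB = (0, 2, -2) and AC = (2, 0, 1), so a normal is n = AB × AC = (2, -4, -4).
n = (2, -4, -4); n·P − (-6) = -12; |n| = 6; distance = 12/6 = 2.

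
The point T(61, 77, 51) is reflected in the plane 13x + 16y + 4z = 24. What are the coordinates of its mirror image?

With n = (13, 16, 4), the signed offset is (n·T − 24)/|n|² = 2205/441 = 5.
T' = T − 2t·n = (61, 77, 51) − 10·(13, 16, 4) = (-69, -83, 11).

(-69, -83, 11)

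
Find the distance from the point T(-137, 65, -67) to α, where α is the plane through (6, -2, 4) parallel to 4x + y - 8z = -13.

Parallel planes share the normal n = (4, 1, -8); since (6, -2, 4) lies on the plane, its equation is 4x + y - 8z = -10.
n = (4, 1, -8); n·P − (-10) = 63; |n| = 9; distance = 63/9 = 7.

7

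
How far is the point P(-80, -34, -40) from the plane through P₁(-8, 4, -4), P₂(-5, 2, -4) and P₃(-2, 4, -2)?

6

P₁P₂ = (3, -2, 0) and P₁P₃ = (6, 0, 2), so a normal is n = P₁P₂ × P₁P₃ = (-4, -6, 12).
Then n·(-80, -34, -40) - (-40) = 84.
|n| = √(16 + 36 + 144) = 14, so the distance is |84|/14 = 6.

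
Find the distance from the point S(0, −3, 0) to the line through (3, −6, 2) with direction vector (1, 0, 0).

Direction vector d = (1, 0, 0).
AP = (−3, 3, −2); AP·d = -3, |AP|² = 22, |d|² = 1.
distance² = |AP|² − (AP·d)²/|d|² = 22 − 9/1 = 13, so the distance is √13.

√13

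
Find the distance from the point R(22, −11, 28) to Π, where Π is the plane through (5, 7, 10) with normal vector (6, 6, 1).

The plane has equation n·(r − (5, 7, 10)) = 0, i.e. n·r = 82.
n = (6, 6, 1); n·P − 82 = 12; |n| = √73; distance = 12/√73 = 12√73/73.

12√73/73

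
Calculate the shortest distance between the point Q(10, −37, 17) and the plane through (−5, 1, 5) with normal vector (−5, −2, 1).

13√30/30

The plane has equation n·(r − (−5, 1, 5)) = 0, i.e. n·r = 28.
d = |(-5)·10 + (-2)·(-37) + 1·17 − 28| / √(25 + 4 + 1) = |13| / √30 = 13/√30.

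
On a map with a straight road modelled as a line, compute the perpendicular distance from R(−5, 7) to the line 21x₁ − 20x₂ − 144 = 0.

389/29

The normal to the line is n = (21, −20) with |n| = 29.
|n·R − 144| = |-245 − 144| = 389, so the distance is 389/29.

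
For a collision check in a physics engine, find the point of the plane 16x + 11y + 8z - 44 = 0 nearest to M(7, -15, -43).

n = (16, 11, 8), |n|² = 441, and n·M − 44 = -441.
t = -441/441 = -1, so the foot is M − t·n = (7, -15, -43) − (-1)·(16, 11, 8) = (23, -4, -35).

(23, -4, -35)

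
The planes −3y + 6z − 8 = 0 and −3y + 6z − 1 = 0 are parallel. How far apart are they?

Both planes have normal n = (0, −3, 6), |n| = 3√5. Any point on the first plane is at distance |1 − 8|/|n| = 7/(3√5) = 7√5/15 from the second.

7/(3√5)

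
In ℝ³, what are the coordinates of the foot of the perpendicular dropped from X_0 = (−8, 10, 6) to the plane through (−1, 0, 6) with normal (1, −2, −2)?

(-5, 4, 0)

The perpendicular from X_0 has direction n = (1, −2, −2): r = (−8, 10, 6) + t(1, −2, −2).
Substitute into the plane: n·(X_0 + tn) = -13 gives -40 + 9t = -13, so t = 3.
Foot = (−8, 10, 6) + 3·(1, −2, −2) = (−5, 4, 0).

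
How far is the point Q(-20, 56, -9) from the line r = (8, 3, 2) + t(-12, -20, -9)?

√3089

Direction vector d = (-12, -20, -9).
AP = (-28, 53, -11); AP·d = -625, |AP|² = 3714, |d|² = 625.
distance² = |AP|² − (AP·d)²/|d|² = 3714 − 390625/625 = 3089, so the distance is √3089.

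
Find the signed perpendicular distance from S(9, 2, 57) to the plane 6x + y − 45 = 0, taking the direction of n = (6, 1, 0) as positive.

n·S − 45 = 11.
|n| = √37, so the signed distance is 11√37/37.

11√37/37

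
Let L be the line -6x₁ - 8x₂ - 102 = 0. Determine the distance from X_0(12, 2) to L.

d = |(-6)·12 + (-8)·2 − 102| / √(36 + 64) = |-190|/10 = 19.

19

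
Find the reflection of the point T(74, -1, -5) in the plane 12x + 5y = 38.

(-46, -51, -5)

With n = (12, 5, 0), the signed offset is (n·T − 38)/|n|² = 845/169 = 5.
T' = T − 2t·n = (74, -1, -5) − 10·(12, 5, 0) = (-46, -51, -5).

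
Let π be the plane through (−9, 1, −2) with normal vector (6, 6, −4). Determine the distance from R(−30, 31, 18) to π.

The plane has equation n·(r − (−9, 1, −2)) = 0, i.e. n·r = -40.
Then n·(−30, 31, 18) − (−40) = −26.
|n| = √(36 + 36 + 16) = 2√22, so the distance is |-26|/(2√22) = 13/√22.

13√22/22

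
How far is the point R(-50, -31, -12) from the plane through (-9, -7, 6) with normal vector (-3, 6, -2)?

15/7

The plane has equation n·(r − (-9, -7, 6)) = 0, i.e. n·r = -27.
n = (-3, 6, -2); n·P − (-27) = 15; |n| = 7; distance = 15/7.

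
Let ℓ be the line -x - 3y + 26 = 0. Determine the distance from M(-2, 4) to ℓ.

The normal to the line is n = (-1, -3) with |n| = √10.
|n·M − (-26)| = |-10 − (-26)| = 16, so the distance is 16/√10 = 8√10/5.

8√10/5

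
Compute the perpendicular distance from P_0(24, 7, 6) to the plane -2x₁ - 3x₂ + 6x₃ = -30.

Normal vector n = (-2, -3, 6), and n·(24, 7, 6) - (-30) = -3.
|n| = √(4 + 9 + 36) = 7, so the distance is |-3|/7 = 3/7.

3/7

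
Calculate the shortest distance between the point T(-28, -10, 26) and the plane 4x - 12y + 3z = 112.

n = (4, -12, 3); n·P − 112 = -26; |n| = 13; distance = 26/13 = 2.

2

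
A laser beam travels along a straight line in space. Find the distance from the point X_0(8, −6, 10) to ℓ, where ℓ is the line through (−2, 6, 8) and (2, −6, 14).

A direction vector is d = (4, −12, 6).
AP = (10, −12, 2), and AP × d = (−48, −52, −72).
|AP × d|² = 10192 and |d|² = 196, so the distance is √(10192/196) = √52 = 2√13.

2√13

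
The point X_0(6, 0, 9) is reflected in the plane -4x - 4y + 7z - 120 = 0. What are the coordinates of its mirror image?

n = (-4, -4, 7), |n|² = 81, n·X_0 − 120 = -81, so t = -81/81 = -1.
Foot F = X_0 − (-1)·n = (2, -4, 16); the reflection is 2F − X_0 = (-2, -8, 23).

(-2, -8, 23)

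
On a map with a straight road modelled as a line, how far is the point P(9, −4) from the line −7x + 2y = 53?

124/√53

d = |(-7)·9 + 2·(-4) − 53| / √(49 + 4) = |-124|/√53 = 124√53/53.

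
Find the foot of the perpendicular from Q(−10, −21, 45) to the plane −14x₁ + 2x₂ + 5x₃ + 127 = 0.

The perpendicular from Q has direction n = (−14, 2, 5): r = (−10, −21, 45) + μ(−14, 2, 5).
Substitute into the plane: n·(Q + μn) = -127 gives 323 + 225μ = -127, so μ = -2.
Foot = (−10, −21, 45) + (-2)·(−14, 2, 5) = (18, −25, 35).

(18, -25, 35)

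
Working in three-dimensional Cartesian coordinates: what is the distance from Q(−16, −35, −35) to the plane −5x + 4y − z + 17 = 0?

8/√42

d = |(-5)·(-16) + 4·(-35) + (-1)·(-35) − (-17)| / √(25 + 16 + 1) = |-8| / √42 = 8/√42.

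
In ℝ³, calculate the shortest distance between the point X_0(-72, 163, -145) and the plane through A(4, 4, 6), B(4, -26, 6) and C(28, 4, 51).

4

AB = (0, -30, 0) and AC = (24, 0, 45), so a normal is n = AB × AC = (-1350, 0, 720).
n = (-1350, 0, 720); n·P − (-1080) = -6120; |n| = 1530; distance = 6120/1530 = 4.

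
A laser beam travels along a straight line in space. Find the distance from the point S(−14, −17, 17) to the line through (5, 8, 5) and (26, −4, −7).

√1049

A direction vector is d = (21, −12, −12).
AP = (−19, −25, 12), and AP × d = (444, 24, 753).
|AP × d|² = 764721 and |d|² = 729, so the distance is √(764721/729) = √1049.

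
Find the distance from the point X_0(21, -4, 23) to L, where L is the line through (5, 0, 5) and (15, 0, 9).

A direction vector is d = (10, 0, 4).
AP = (16, -4, 18), and AP × d = (-16, 116, 40).
|AP × d|² = 15312 and |d|² = 116, so the distance is √(15312/116) = √132 = 2√33.

2√33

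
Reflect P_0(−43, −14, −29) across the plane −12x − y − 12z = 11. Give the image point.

(29, -8, 43)

With n = (−12, −1, −12), the signed offset is (n·P_0 − 11)/|n|² = 867/289 = 3.
P_0' = P_0 − 2t·n = (−43, −14, −29) − 6·(−12, −1, −12) = (29, −8, 43).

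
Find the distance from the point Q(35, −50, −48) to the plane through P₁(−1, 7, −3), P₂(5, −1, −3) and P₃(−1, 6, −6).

P₁P₂ = (6, −8, 0) and P₁P₃ = (0, −1, −3), so a normal is n = P₁P₂ × P₁P₃ = (24, 18, −6).
d = |24·35 + 18·(-50) + (-6)·(-48) − 120| / √(576 + 324 + 36) = |108| / (6√26) = 9√26/13.

9√26/13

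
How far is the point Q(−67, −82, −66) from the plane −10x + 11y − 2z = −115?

1

Normal vector n = (−10, 11, −2), and n·(−67, −82, −66) − (−115) = 15.
|n| = √(100 + 121 + 4) = 15, so the distance is |15|/15 = 1.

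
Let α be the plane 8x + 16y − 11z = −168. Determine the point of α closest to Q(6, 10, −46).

(-10, -22, -24)

The perpendicular from Q has direction n = (8, 16, −11): r = (6, 10, −46) + t(8, 16, −11).
Substitute into the plane: n·(Q + tn) = -168 gives 714 + 441t = -168, so t = -2.
Foot = (6, 10, −46) + (-2)·(8, 16, −11) = (−10, −22, −24).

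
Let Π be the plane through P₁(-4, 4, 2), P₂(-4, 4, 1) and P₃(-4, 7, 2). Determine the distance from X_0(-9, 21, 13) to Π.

P₁P₂ = (0, 0, -1) and P₁P₃ = (0, 3, 0), so a normal is n = P₁P₂ × P₁P₃ = (3, 0, 0).
Then n·(-9, 21, 13) - (-12) = -15.
|n| = √(9 + 0 + 0) = 3, so the distance is |-15|/3 = 5.

5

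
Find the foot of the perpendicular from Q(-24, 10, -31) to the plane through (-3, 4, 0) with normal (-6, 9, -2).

(-12, -8, -27)

n = (-6, 9, -2), |n|² = 121, and n·Q − 54 = 242.
t = 242/121 = 2, so the foot is Q − t·n = (-24, 10, -31) − 2·(-6, 9, -2) = (-12, -8, -27).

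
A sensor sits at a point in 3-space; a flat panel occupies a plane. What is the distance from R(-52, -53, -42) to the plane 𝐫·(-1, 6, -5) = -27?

Normal vector n = (-1, 6, -5), and n·(-52, -53, -42) - (-27) = -29.
|n| = √(1 + 36 + 25) = √62, so the distance is |-29|/√62 = 29√62/62.

29√62/62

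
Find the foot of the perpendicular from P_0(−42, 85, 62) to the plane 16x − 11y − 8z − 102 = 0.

(38, 30, 22)

The perpendicular from P_0 has direction n = (16, −11, −8): r = (−42, 85, 62) + t(16, −11, −8).
Substitute into the plane: n·(P_0 + tn) = 102 gives -2103 + 441t = 102, so t = 5.
Foot = (−42, 85, 62) + 5·(16, −11, −8) = (38, 30, 22).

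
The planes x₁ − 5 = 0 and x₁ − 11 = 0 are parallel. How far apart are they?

Both planes have normal n = (1, 0, 0), |n| = 1. Any point on the first plane is at distance |11 − 5|/|n| = 6/1 = 6 from the second.

6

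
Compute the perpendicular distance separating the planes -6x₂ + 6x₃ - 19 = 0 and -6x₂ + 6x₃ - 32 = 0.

With common normal n = (0, -6, 6) (|n| = 6√2), the distance is |19 − 32|/|n| = 13/(6√2).

13√2/12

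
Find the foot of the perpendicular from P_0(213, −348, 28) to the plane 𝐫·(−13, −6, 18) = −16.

(4808/23, -8046/23, 770/23)

The perpendicular from P_0 has direction n = (−13, −6, 18): r = (213, −348, 28) + t(−13, −6, 18).
Substitute into the plane: n·(P_0 + tn) = -16 gives -177 + 529t = -16, so t = 7/23.
Foot = (213, −348, 28) + (7/23)·(−13, −6, 18) = (4808/23, −8046/23, 770/23).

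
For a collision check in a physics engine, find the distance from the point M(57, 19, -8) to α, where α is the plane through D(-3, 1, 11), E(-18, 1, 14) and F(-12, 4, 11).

19/√35

DE = (-15, 0, 3) and DF = (-9, 3, 0), so a normal is n = DE × DF = (-9, -27, -45).
Then n·(57, 19, -8) - (-495) = -171.
|n| = √(81 + 729 + 2025) = 9√35, so the distance is |-171|/(9√35) = 19/√35.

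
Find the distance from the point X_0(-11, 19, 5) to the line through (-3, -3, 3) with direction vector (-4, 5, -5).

12√2

Direction vector d = (-4, 5, -5).
AP = (-8, 22, 2), and AP × d = (-120, -48, 48).
|AP × d|² = 19008 and |d|² = 66, so the distance is √(19008/66) = √288 = 12√2.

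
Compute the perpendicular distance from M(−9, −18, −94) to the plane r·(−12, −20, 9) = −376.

2/25

Normal vector n = (−12, −20, 9), and n·(−9, −18, −94) − (−376) = −2.
|n| = √(144 + 400 + 81) = 25, so the distance is |-2|/25 = 2/25.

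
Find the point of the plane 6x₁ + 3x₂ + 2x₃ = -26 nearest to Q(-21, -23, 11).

(-3, -14, 17)

n = (6, 3, 2), |n|² = 49, and n·Q − (-26) = -147.
t = -147/49 = -3, so the foot is Q − t·n = (-21, -23, 11) − (-3)·(6, 3, 2) = (-3, -14, 17).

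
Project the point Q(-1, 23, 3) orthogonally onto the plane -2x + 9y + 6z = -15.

n = (-2, 9, 6), |n|² = 121, and n·Q − (-15) = 242.
t = 242/121 = 2, so the foot is Q − t·n = (-1, 23, 3) − 2·(-2, 9, 6) = (3, 5, -9).

(3, 5, -9)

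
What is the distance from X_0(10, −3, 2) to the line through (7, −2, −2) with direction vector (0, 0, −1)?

√10

Direction vector d = (0, 0, −1).
AP = (3, −1, 4), and AP × d = (1, 3, 0).
|AP × d|² = 10 and |d|² = 1, so the distance is √10.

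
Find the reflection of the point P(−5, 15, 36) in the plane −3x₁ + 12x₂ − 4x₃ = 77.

With n = (−3, 12, −4), the signed offset is (n·P − 77)/|n|² = -26/169 = -2/13.
P' = P − 2t·n = (−5, 15, 36) − (-4/13)·(−3, 12, −4) = (−77/13, 243/13, 452/13).

(-77/13, 243/13, 452/13)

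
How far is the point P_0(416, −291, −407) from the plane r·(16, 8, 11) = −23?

6

Normal vector n = (16, 8, 11), and n·(416, −291, −407) − (−23) = −126.
|n| = √(256 + 64 + 121) = 21, so the distance is |-126|/21 = 6.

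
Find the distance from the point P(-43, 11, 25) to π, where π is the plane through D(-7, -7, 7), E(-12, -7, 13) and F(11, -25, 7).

DE = (-5, 0, 6) and DF = (18, -18, 0), so a normal is n = DE × DF = (108, 108, 90).
n = (108, 108, 90); n·P − (-882) = -324; |n| = 18√97; distance = 324/(18√97) = 18√97/97.

18√97/97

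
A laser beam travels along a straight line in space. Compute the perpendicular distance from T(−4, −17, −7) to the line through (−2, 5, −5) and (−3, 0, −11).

A direction vector is d = (−1, −5, −6).
AP = (−2, −22, −2), and AP × d = (122, −10, −12).
|AP × d|² = 15128 and |d|² = 62, so the distance is √(15128/62) = √244 = 2√61.

2√61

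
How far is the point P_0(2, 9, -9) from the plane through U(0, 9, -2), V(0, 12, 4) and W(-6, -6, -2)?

UV = (0, 3, 6) and UW = (-6, -15, 0), so a normal is n = UV × UW = (90, -36, 18).
Then n·(2, 9, -9) - (-360) = 54.
|n| = √(8100 + 1296 + 324) = 18√30, so the distance is |54|/(18√30) = √30/10.

3/√30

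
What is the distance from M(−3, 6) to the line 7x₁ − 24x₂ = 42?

207/25

d = |7·(-3) + (-24)·6 − 42| / √(49 + 576) = |-207|/25 = 207/25.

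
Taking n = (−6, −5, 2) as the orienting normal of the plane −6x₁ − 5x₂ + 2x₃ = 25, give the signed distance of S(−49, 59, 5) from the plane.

-16√65/65

n·S − 25 = -16.
|n| = √65, so the signed distance is -16√65/65.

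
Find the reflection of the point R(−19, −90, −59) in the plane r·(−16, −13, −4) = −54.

With n = (−16, −13, −4), the signed offset is (n·R − (-54))/|n|² = 1764/441 = 4.
R' = R − 2t·n = (−19, −90, −59) − 8·(−16, −13, −4) = (109, 14, −27).

(109, 14, -27)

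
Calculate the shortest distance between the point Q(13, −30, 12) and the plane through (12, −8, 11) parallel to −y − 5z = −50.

Parallel planes share the normal n = (0, −1, −5); since (12, −8, 11) lies on the plane, its equation is −y − 5z = -47.
Then n·(13, −30, 12) − (−47) = 17.
|n| = √(0 + 1 + 25) = √26, so the distance is |17|/√26 = 17/√26.

17√26/26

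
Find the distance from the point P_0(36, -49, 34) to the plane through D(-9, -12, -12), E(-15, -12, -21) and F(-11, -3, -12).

DE = (-6, 0, -9) and DF = (-2, 9, 0), so a normal is n = DE × DF = (81, 18, -54).
d = |81·36 + 18·(-49) + (-54)·34 − (-297)| / √(6561 + 324 + 2916) = |495| / 99 = 5.

5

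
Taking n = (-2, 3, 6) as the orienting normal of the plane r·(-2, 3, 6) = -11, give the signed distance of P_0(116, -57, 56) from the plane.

n·P_0 − (-11) = -56.
|n| = 7, so the signed distance is -56/7 = -8.

-8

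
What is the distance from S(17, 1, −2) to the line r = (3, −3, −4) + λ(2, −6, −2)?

Direction vector d = (2, −6, −2).
AP = (14, 4, 2); AP·d = 0, |AP|² = 216, |d|² = 44.
distance² = |AP|² − (AP·d)²/|d|² = 216 − 0/44 = 216, so the distance is 6√6.

6√6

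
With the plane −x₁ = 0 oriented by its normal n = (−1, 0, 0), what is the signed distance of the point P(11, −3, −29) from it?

-11

n·P − 0 = -11.
|n| = 1, so the signed distance is -11/1 = -11.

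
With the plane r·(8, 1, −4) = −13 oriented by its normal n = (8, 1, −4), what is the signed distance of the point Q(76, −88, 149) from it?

-7

n·Q − (-13) = -63.
|n| = 9, so the signed distance is -63/9 = -7.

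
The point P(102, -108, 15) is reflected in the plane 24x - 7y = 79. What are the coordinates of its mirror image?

With n = (24, -7, 0), the signed offset is (n·P − 79)/|n|² = 3125/625 = 5.
P' = P − 2t·n = (102, -108, 15) − 10·(24, -7, 0) = (-138, -38, 15).

(-138, -38, 15)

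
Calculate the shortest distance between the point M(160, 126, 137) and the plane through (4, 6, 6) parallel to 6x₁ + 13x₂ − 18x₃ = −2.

Parallel planes share the normal n = (6, 13, −18); since (4, 6, 6) lies on the plane, its equation is 6x₁ + 13x₂ − 18x₃ = -6.
Then n·(160, 126, 137) − (−6) = 138.
|n| = √(36 + 169 + 324) = 23, so the distance is |138|/23 = 6.

6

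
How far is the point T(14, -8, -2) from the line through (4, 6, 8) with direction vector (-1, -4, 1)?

18

Direction vector d = (-1, -4, 1).
AP = (10, -14, -10), and AP × d = (-54, 0, -54).
|AP × d|² = 5832 and |d|² = 18, so the distance is √(5832/18) = √324 = 18.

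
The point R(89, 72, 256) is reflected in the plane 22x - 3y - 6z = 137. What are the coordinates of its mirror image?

With n = (22, -3, -6), the signed offset is (n·R − 137)/|n|² = 69/529 = 3/23.
R' = R − 2t·n = (89, 72, 256) − (6/23)·(22, -3, -6) = (1915/23, 1674/23, 5924/23).

(1915/23, 1674/23, 5924/23)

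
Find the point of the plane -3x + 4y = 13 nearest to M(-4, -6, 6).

n = (-3, 4, 0), |n|² = 25, and n·M − 13 = -25.
t = -25/25 = -1, so the foot is M − t·n = (-4, -6, 6) − (-1)·(-3, 4, 0) = (-7, -2, 6).

(-7, -2, 6)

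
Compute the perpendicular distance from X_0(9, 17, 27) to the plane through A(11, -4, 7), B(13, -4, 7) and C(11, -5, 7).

AB = (2, 0, 0) and AC = (0, -1, 0), so a normal is n = AB × AC = (0, 0, -2).
Then n·(9, 17, 27) - (-14) = -40.
|n| = √(0 + 0 + 4) = 2, so the distance is |-40|/2 = 20.

20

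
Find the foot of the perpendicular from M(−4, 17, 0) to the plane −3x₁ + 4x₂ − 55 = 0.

n = (−3, 4, 0), |n|² = 25, and n·M − 55 = 25.
t = 25/25 = 1, so the foot is M − t·n = (−4, 17, 0) − 1·(−3, 4, 0) = (−1, 13, 0).

(-1, 13, 0)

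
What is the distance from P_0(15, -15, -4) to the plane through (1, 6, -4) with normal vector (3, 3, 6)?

The plane has equation n·(r − (1, 6, -4)) = 0, i.e. n·r = -3.
n = (3, 3, 6); n·P − (-3) = -21; |n| = 3√6; distance = 21/(3√6) = 7/√6.

7/√6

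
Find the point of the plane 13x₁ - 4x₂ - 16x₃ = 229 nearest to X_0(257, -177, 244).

(5449/21, -3733/21, 5060/21)

The perpendicular from X_0 has direction n = (13, -4, -16): r = (257, -177, 244) + t(13, -4, -16).
Substitute into the plane: n·(X_0 + tn) = 229 gives 145 + 441t = 229, so t = 4/21.
Foot = (257, -177, 244) + (4/21)·(13, -4, -16) = (5449/21, -3733/21, 5060/21).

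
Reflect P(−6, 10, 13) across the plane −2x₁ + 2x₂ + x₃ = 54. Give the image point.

n = (−2, 2, 1), |n|² = 9, n·P − 54 = -9, so t = -9/9 = -1.
Foot F = P − (-1)·n = (−8, 12, 14); the reflection is 2F − P = (−10, 14, 15).

(-10, 14, 15)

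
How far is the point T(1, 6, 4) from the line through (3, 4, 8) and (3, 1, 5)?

√22

A direction vector is d = (0, -3, -3).
AP = (-2, 2, -4), and AP × d = (-18, -6, 6).
|AP × d|² = 396 and |d|² = 18, so the distance is √(396/18) = √22.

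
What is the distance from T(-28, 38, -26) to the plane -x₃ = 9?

Normal vector n = (0, 0, -1), and n·(-28, 38, -26) - 9 = 17.
|n| = √(0 + 0 + 1) = 1, so the distance is |17|/1 = 17.

17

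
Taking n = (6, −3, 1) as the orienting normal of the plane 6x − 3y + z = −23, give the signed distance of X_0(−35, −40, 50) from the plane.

-17/√46

n·X_0 − (-23) = -17.
|n| = √46, so the signed distance is -17/√46.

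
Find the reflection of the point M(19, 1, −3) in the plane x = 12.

(5, 1, -3)

With n = (1, 0, 0), the signed offset is (n·M − 12)/|n|² = 7/1 = 7.
M' = M − 2t·n = (19, 1, −3) − 14·(1, 0, 0) = (5, 1, −3).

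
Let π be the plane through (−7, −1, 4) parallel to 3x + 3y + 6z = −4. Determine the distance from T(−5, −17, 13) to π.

4/√6

Parallel planes share the normal n = (3, 3, 6); since (−7, −1, 4) lies on the plane, its equation is 3x + 3y + 6z = 0.
Then n·(−5, −17, 13) − 0 = 12.
|n| = √(9 + 9 + 36) = 3√6, so the distance is |12|/(3√6) = 2√6/3.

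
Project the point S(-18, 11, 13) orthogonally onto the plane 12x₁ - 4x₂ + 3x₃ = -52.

n = (12, -4, 3), |n|² = 169, and n·S − (-52) = -169.
t = -169/169 = -1, so the foot is S − t·n = (-18, 11, 13) − (-1)·(12, -4, 3) = (-6, 7, 16).

(-6, 7, 16)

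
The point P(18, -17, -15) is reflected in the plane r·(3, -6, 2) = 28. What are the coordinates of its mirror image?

With n = (3, -6, 2), the signed offset is (n·P − 28)/|n|² = 98/49 = 2.
P' = P − 2t·n = (18, -17, -15) − 4·(3, -6, 2) = (6, 7, -23).

(6, 7, -23)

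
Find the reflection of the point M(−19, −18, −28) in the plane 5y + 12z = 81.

(-19, 12, 44)

n = (0, 5, 12), |n|² = 169, n·M − 81 = -507, so t = -507/169 = -3.
Foot F = M − (-3)·n = (−19, −3, 8); the reflection is 2F − M = (−19, 12, 44).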